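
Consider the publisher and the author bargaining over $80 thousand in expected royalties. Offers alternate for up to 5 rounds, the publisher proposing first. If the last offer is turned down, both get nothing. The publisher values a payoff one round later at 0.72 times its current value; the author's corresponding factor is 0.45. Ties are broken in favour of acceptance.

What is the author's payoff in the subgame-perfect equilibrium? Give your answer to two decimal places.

13.35

Round 5 (the publisher proposes): rejection yields 0 for the author; the publisher offers 0 and keeps 80.
Round 4 (the author proposes): the publisher can get 80 next round, worth 0.72 × 80 = 57.6 now, so the author offers 57.6, keeping 22.4.
Round 3 (the publisher proposes): the author can get 22.4 next round, worth 0.45 × 22.4 = 10.08 now, so the publisher offers 10.08, keeping 69.92.
Round 2 (the author proposes): the publisher can get 69.92 next round, worth 0.72 × 69.92 = 50.3424 now, so the author offers 50.3424, keeping 29.6576.
Round 1 (the publisher proposes): the author can get 29.6576 next round, worth 0.45 × 29.6576 = 13.34592 now, so the publisher offers 13.34592, keeping 66.65408.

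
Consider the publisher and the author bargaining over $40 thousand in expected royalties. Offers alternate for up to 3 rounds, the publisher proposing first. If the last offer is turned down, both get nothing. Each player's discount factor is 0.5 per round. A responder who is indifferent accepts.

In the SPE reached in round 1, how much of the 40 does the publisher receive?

30

Round 3 (the publisher proposes): the author will accept anything ≥ 0, so the publisher offers 0 and keeps 40.
Round 2 (the author proposes): the publisher can get 40 next round, worth 0.5 × 40 = 20 now. The author offers 20 and keeps 40 − 20 = 20.
Round 1 (the publisher proposes): the author can get 20 next round, worth 0.5 × 20 = 10 now. The publisher offers 10 and keeps 40 − 10 = 30.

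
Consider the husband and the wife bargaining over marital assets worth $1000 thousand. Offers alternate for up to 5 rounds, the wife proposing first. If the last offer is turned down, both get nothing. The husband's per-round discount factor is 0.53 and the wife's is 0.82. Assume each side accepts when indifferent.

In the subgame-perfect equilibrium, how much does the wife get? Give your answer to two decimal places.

863.14

Round 5 (the wife proposes): rejection yields 0 for the husband; the wife offers 0 and keeps 1000.
Round 4 (the husband proposes): the wife can get 1000 next round, worth 0.82 × 1000 = 820 now. The husband offers 820 and keeps 1000 − 820 = 180.
Round 3 (the wife proposes): the husband can get 180 next round, worth 0.53 × 180 = 95.4 now; the wife offers that and keeps 904.6.
Round 2 (the husband proposes): the wife can get 904.6 next round, worth 0.82 × 904.6 = 741.772 now. The husband offers 741.772 and keeps 1000 − 741.772 = 258.228.
Round 1 (the wife proposes): the husband can get 258.228 next round, worth 0.53 × 258.228 = 136.86084 now. The wife offers 136.86084 and keeps 1000 − 136.86084 = 863.13916.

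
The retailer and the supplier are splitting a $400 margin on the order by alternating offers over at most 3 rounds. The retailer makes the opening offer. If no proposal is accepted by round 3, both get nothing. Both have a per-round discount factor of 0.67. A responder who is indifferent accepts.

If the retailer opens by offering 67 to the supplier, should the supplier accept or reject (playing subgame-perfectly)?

Work out the supplier's continuation value if the offer is rejected.
Round 3 (the retailer proposes): the supplier will accept anything ≥ 0, so the retailer offers 0 and keeps 400.
Round 2 (the supplier proposes): the retailer can get 400 next round, worth 0.67 × 400 = 268 now, so the supplier offers 268, keeping 132.
So by rejecting in round 1, the supplier gets 132 next round, worth 0.67 × 132 = 88.44 now.
Offer 67 < 88.44, so the supplier rejects.

Reject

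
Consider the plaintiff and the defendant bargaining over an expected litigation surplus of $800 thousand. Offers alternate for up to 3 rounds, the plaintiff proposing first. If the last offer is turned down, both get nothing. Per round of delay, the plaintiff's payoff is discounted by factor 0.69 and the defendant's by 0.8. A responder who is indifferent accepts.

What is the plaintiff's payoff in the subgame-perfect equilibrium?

601.6

Solve by backward induction from round 3.
Round 3 (the plaintiff proposes): the defendant will accept anything ≥ 0, so the plaintiff offers 0 and keeps 800.
Round 2 (the defendant proposes): the plaintiff can get 800 next round, worth 0.69 × 800 = 552 now, so the defendant offers 552, keeping 248.
Round 1 (the plaintiff proposes): the defendant can get 248 next round, worth 0.8 × 248 = 198.4 now. The plaintiff offers 198.4 and keeps 800 − 198.4 = 601.6.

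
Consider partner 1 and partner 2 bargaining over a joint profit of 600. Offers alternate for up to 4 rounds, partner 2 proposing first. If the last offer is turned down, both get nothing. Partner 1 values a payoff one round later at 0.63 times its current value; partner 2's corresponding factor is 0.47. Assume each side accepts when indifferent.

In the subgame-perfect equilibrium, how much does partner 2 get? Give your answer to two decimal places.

287.73

Round 4 (partner 1 proposes): partner 2 will accept anything ≥ 0, so partner 1 offers 0 and keeps 600.
Round 3 (partner 2 proposes): partner 1 can get 600 next round, worth 0.63 × 600 = 378 now. Partner 2 offers 378 and keeps 600 − 378 = 222.
Round 2 (partner 1 proposes): partner 2 can get 222 next round, worth 0.47 × 222 = 104.34 now, so partner 1 offers 104.34, keeping 495.66.
Round 1 (partner 2 proposes): partner 1 can get 495.66 next round, worth 0.63 × 495.66 = 312.2658 now; partner 2 offers that and keeps 287.7342.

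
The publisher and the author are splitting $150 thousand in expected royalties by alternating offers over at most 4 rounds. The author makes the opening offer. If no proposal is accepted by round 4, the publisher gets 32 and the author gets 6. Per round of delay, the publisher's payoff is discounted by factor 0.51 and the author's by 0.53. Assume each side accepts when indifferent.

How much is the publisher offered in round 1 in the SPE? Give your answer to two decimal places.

Round 4 (the publisher proposes): the author gets 6 if talks fail, so the publisher offers 6 and keeps 144.
Round 3 (the author proposes): the publisher can get 144 next round, worth 0.51 × 144 = 73.44 now. The author offers 73.44 and keeps 150 − 73.44 = 76.56.
Round 2 (the publisher proposes): the author can get 76.56 next round, worth 0.53 × 76.56 = 40.5768 now; the publisher offers that and keeps 109.4232.
Round 1 (the author proposes): the publisher can get 109.4232 next round, worth 0.51 × 109.4232 = 55.805832 now; the author offers that and keeps 94.194168.

55.81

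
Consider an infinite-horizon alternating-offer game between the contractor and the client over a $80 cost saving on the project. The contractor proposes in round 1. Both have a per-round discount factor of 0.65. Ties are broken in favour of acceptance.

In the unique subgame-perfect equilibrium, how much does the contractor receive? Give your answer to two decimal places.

When the contractor proposes, the client accepts any offer worth at least 0.65 times what the client would get by proposing next round; and vice versa.
This gives x = 80 − 0.65y and y = 80 − 0.65x, where x and y are each side's share when it proposes.
Hence (1 − 0.65·0.65)x = 80(1 − 0.65), i.e. 0.5775·x = 28.
x ≈ 48.4848; the client's share is 80 − x ≈ 31.5152.

48.48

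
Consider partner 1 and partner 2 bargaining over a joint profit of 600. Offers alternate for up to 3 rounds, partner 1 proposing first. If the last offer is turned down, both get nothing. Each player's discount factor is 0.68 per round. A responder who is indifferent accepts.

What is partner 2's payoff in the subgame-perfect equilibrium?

Round 3 (partner 1 proposes): partner 2 will accept anything ≥ 0, so partner 1 offers 0 and keeps 600.
Round 2 (partner 2 proposes): partner 1 can get 600 next round, worth 0.68 × 600 = 408 now; partner 2 offers that and keeps 192.
Round 1 (partner 1 proposes): partner 2 can get 192 next round, worth 0.68 × 192 = 130.56 now; partner 1 offers that and keeps 469.44.

130.56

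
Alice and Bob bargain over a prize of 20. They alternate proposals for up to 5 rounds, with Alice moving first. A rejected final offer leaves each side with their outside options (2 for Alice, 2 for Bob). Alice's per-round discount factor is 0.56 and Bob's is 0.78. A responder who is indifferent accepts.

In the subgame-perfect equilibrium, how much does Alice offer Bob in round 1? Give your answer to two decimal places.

Round 5 (Alice proposes): Bob gets 2 if talks fail, so Alice offers 2 and keeps 18.
Round 4 (Bob proposes): Alice can get 18 next round, worth 0.56 × 18 = 10.08 now; Bob offers that and keeps 9.92.
Round 3 (Alice proposes): Bob can get 9.92 next round, worth 0.78 × 9.92 = 7.7376 now; Alice offers that and keeps 12.2624.
Round 2 (Bob proposes): Alice can get 12.2624 next round, worth 0.56 × 12.2624 = 6.866944 now. Bob offers 6.866944 and keeps 20 − 6.866944 = 13.133056.
Round 1 (Alice proposes): Bob can get 13.133056 next round, worth 0.78 × 13.133056 = 10.24378368 now, so Alice offers 10.24378368, keeping 9.75621632.

10.24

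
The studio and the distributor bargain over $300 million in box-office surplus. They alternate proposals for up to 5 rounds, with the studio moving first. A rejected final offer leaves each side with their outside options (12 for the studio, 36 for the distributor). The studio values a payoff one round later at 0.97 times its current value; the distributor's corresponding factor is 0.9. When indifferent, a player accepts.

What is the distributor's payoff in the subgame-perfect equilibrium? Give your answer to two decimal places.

42.61

By backward induction:
Round 5 (the studio proposes): the distributor gets 36 if talks fail, so the studio offers 36 and keeps 264.
Round 4 (the distributor proposes): the studio can get 264 next round, worth 0.97 × 264 = 256.08 now; the distributor offers that and keeps 43.92.
Round 3 (the studio proposes): the distributor can get 43.92 next round, worth 0.9 × 43.92 = 39.528 now; the studio offers that and keeps 260.472.
Round 2 (the distributor proposes): the studio can get 260.472 next round, worth 0.97 × 260.472 = 252.65784 now, so the distributor offers 252.65784, keeping 47.34216.
Round 1 (the studio proposes): the distributor can get 47.34216 next round, worth 0.9 × 47.34216 = 42.607944 now, so the studio offers 42.607944, keeping 257.392056.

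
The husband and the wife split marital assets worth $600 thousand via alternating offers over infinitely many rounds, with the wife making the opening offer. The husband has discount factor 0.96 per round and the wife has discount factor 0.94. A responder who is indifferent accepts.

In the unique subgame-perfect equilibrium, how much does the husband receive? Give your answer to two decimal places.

When the wife proposes, the husband accepts any offer worth at least 0.96 times what the husband would get by proposing next round; and vice versa.
This gives x = 600 − 0.96y and y = 600 − 0.94x, where x and y are each side's share when it proposes.
Hence (1 − 0.96·0.94)x = 600(1 − 0.96), i.e. 0.0976·x = 24.
x ≈ 245.9016; the husband's share is 600 − x ≈ 354.0984.

354.10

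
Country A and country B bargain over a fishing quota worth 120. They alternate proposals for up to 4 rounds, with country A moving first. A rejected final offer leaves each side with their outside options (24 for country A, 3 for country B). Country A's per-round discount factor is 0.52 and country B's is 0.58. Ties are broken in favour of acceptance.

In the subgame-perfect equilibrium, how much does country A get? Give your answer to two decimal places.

Round 4 (country B proposes): country A gets 24 if talks fail, so country B offers 24 and keeps 96.
Round 3 (country A proposes): country B can get 96 next round, worth 0.58 × 96 = 55.68 now, so country A offers 55.68, keeping 64.32.
Round 2 (country B proposes): country A can get 64.32 next round, worth 0.52 × 64.32 = 33.4464 now; country B offers that and keeps 86.5536.
Round 1 (country A proposes): country B can get 86.5536 next round, worth 0.58 × 86.5536 = 50.201088 now; country A offers that and keeps 69.798912.

69.80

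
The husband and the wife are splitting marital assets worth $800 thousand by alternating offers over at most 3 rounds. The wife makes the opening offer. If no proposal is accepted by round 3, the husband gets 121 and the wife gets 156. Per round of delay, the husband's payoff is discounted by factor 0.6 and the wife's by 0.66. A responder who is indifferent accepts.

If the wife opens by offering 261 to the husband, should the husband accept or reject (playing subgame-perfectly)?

Accept

Round 3 (the wife proposes): the husband gets 121 if talks fail, so the wife offers 121 and keeps 679.
Round 2 (the husband proposes): the wife can get 679 next round, worth 0.66 × 679 = 448.14 now. The husband offers 448.14 and keeps 800 − 448.14 = 351.86.
So by rejecting in round 1, the husband gets 351.86 next round, worth 0.6 × 351.86 = 211.116 now.
Offer 261 ≥ 211.116, so the husband accepts.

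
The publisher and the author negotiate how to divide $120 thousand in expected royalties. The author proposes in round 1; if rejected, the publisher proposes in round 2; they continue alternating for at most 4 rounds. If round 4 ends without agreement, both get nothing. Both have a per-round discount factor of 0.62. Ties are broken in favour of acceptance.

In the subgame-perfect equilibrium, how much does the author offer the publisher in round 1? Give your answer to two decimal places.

Round 4 (the publisher proposes): rejection yields 0 for the author; the publisher offers 0 and keeps 120.
Round 3 (the author proposes): the publisher can get 120 next round, worth 0.62 × 120 = 74.4 now; the author offers that and keeps 45.6.
Round 2 (the publisher proposes): the author can get 45.6 next round, worth 0.62 × 45.6 = 28.272 now; the publisher offers that and keeps 91.728.
Round 1 (the author proposes): the publisher can get 91.728 next round, worth 0.62 × 91.728 = 56.87136 now; the author offers that and keeps 63.12864.

56.87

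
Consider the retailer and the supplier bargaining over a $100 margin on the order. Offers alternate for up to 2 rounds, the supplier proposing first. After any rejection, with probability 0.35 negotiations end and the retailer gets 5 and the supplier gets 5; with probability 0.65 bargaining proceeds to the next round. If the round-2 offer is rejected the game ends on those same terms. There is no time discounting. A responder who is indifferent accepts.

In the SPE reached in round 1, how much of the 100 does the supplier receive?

36.5

By backward induction:
Round 2 (the retailer proposes): the supplier gets 5 if talks fail, so the retailer offers 5 and keeps 95.
Round 1 (the supplier proposes): rejecting gives the retailer an expected 0.65 × 95 + 0.35 × 5 = 63.5, so the supplier offers 63.5, keeping 36.5.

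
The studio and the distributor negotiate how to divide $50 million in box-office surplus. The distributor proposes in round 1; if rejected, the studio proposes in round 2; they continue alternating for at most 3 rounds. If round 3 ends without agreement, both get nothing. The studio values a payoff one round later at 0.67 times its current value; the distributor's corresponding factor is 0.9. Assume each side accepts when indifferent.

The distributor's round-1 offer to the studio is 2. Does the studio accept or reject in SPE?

Work out the studio's continuation value if the offer is rejected.
Round 3 (the distributor proposes): the studio will accept anything ≥ 0, so the distributor offers 0 and keeps 50.
Round 2 (the studio proposes): the distributor can get 50 next round, worth 0.9 × 50 = 45 now; the studio offers that and keeps 5.
So by rejecting in round 1, the studio gets 5 next round, worth 0.67 × 5 = 3.35 now.
Offer 2 < 3.35, so the studio rejects.

Reject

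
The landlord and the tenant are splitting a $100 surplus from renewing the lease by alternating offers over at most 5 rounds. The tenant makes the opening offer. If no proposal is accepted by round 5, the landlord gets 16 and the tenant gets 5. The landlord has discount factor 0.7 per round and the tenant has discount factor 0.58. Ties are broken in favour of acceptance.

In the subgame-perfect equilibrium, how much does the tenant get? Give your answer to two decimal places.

56.03

Work backward from the last round.
Round 5 (the tenant proposes): the landlord gets 16 if talks fail, so the tenant offers 16 and keeps 84.
Round 4 (the landlord proposes): the tenant can get 84 next round, worth 0.58 × 84 = 48.72 now, so the landlord offers 48.72, keeping 51.28.
Round 3 (the tenant proposes): the landlord can get 51.28 next round, worth 0.7 × 51.28 = 35.896 now. The tenant offers 35.896 and keeps 100 − 35.896 = 64.104.
Round 2 (the landlord proposes): the tenant can get 64.104 next round, worth 0.58 × 64.104 = 37.18032 now; the landlord offers that and keeps 62.81968.
Round 1 (the tenant proposes): the landlord can get 62.81968 next round, worth 0.7 × 62.81968 = 43.973776 now; the tenant offers that and keeps 56.026224.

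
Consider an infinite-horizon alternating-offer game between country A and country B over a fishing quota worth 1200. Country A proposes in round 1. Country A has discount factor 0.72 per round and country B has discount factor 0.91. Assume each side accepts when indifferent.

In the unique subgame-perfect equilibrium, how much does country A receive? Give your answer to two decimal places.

In a stationary SPE each proposer offers the other exactly their discounted continuation value.
If country A keeps x when proposing and country B keeps y when proposing, then x = 1200 − 0.91y and y = 1200 − 0.72x.
Solving: x = 1200(1 − 0.91) / (1 − 0.72·0.91) = 108 / 0.3448 ≈ 313.2251.
Country B gets 1200 − 313.2251 ≈ 886.7749.

313.23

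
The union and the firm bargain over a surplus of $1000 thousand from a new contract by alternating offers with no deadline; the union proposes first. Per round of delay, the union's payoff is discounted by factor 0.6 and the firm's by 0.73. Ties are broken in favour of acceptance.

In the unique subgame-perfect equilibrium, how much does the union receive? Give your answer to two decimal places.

480.43

Let x be the union's share when the union proposes and y be the firm's share when the firm proposes.
The firm accepts iff offered ≥ 0.73·y, so x = 1000 − 0.73y. Symmetrically y = 1000 − 0.6x.
Substituting: x = 1000 − 0.73(1000 − 0.6x), giving x(1 − 0.6·0.73) = 1000(1 − 0.73).
So x = 1000 × 0.27 / 0.562 ≈ 480.4270, and the firm receives 1000 − x ≈ 519.5730.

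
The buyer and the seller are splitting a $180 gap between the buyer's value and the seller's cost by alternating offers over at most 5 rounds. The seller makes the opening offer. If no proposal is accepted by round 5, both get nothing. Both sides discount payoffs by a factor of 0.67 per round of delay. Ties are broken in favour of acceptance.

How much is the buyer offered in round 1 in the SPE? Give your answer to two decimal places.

Round 5 (the seller proposes): the buyer will accept anything ≥ 0, so the seller offers 0 and keeps 180.
Round 4 (the buyer proposes): the seller can get 180 next round, worth 0.67 × 180 = 120.6 now, so the buyer offers 120.6, keeping 59.4.
Round 3 (the seller proposes): the buyer can get 59.4 next round, worth 0.67 × 59.4 = 39.798 now, so the seller offers 39.798, keeping 140.202.
Round 2 (the buyer proposes): the seller can get 140.202 next round, worth 0.67 × 140.202 = 93.93534 now; the buyer offers that and keeps 86.06466.
Round 1 (the seller proposes): the buyer can get 86.06466 next round, worth 0.67 × 86.06466 = 57.6633222 now, so the seller offers 57.6633222, keeping 122.3366778.

57.66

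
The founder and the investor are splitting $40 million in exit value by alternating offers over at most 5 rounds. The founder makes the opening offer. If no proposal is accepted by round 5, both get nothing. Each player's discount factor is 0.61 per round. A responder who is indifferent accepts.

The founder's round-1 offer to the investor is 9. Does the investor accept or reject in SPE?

Reject

Work out the investor's continuation value if the offer is rejected.
Round 5 (the founder proposes): the investor will accept anything ≥ 0, so the founder offers 0 and keeps 40.
Round 4 (the investor proposes): the founder can get 40 next round, worth 0.61 × 40 = 24.4 now; the investor offers that and keeps 15.6.
Round 3 (the founder proposes): the investor can get 15.6 next round, worth 0.61 × 15.6 = 9.516 now. The founder offers 9.516 and keeps 40 − 9.516 = 30.484.
Round 2 (the investor proposes): the founder can get 30.484 next round, worth 0.61 × 30.484 = 18.59524 now. The investor offers 18.59524 and keeps 40 − 18.59524 = 21.40476.
So by rejecting in round 1, the investor gets 21.40476 next round, worth 0.61 × 21.40476 = 13.0569036 now.
Offer 9 < 13.0569036, so the investor rejects.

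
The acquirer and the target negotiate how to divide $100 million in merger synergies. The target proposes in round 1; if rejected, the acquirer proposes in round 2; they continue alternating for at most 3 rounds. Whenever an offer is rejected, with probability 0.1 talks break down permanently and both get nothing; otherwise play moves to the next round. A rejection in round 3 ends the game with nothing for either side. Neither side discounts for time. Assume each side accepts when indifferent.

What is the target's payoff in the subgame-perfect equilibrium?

By backward induction:
Round 3 (the target proposes): rejection yields 0 for the acquirer; the target offers 0 and keeps 100.
Round 2 (the acquirer proposes): rejecting gives the target an expected 0.9 × 100 = 90; the acquirer offers that and keeps 10.
Round 1 (the target proposes): rejecting gives the acquirer an expected 0.9 × 10 = 9, so the target offers 9, keeping 91.

91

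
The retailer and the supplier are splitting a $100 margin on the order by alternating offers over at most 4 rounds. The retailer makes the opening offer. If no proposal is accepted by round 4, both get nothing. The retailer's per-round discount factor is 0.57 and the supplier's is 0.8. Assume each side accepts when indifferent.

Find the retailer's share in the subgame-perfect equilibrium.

Round 4 (the supplier proposes): rejection yields 0 for the retailer; the supplier offers 0 and keeps 100.
Round 3 (the retailer proposes): the supplier can get 100 next round, worth 0.8 × 100 = 80 now. The retailer offers 80 and keeps 100 − 80 = 20.
Round 2 (the supplier proposes): the retailer can get 20 next round, worth 0.57 × 20 = 11.4 now. The supplier offers 11.4 and keeps 100 − 11.4 = 88.6.
Round 1 (the retailer proposes): the supplier can get 88.6 next round, worth 0.8 × 88.6 = 70.88 now; the retailer offers that and keeps 29.12.

29.12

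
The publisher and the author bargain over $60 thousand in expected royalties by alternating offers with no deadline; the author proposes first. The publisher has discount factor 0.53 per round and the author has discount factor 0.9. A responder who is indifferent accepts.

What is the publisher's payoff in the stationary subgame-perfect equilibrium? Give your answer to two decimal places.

6.08

When the author proposes, the publisher accepts any offer worth at least 0.53 times what the publisher would get by proposing next round; and vice versa.
This gives x = 60 − 0.53y and y = 60 − 0.9x, where x and y are each side's share when it proposes.
Hence (1 − 0.53·0.9)x = 60(1 − 0.53), i.e. 0.523·x = 28.2.
x ≈ 53.9197; the publisher's share is 60 − x ≈ 6.0803.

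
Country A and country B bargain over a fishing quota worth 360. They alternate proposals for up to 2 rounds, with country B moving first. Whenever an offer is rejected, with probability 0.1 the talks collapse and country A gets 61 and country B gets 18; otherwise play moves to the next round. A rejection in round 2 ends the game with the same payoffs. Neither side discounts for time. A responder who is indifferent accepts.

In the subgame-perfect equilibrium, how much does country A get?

313.9

Round 2 (country A proposes): country B gets 18 if talks fail, so country A offers 18 and keeps 342.
Round 1 (country B proposes): rejecting gives country A an expected 0.9 × 342 + 0.1 × 61 = 313.9. Country B offers 313.9 and keeps 360 − 313.9 = 46.1.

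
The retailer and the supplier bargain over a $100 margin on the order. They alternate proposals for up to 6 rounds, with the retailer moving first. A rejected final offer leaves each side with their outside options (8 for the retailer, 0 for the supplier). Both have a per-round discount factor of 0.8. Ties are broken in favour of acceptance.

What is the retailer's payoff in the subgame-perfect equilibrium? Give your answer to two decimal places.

By backward induction:
Round 6 (the supplier proposes): the retailer gets 8 if talks fail, so the supplier offers 8 and keeps 92.
Round 5 (the retailer proposes): the supplier can get 92 next round, worth 0.8 × 92 = 73.6 now. The retailer offers 73.6 and keeps 100 − 73.6 = 26.4.
Round 4 (the supplier proposes): the retailer can get 26.4 next round, worth 0.8 × 26.4 = 21.12 now; the supplier offers that and keeps 78.88.
Round 3 (the retailer proposes): the supplier can get 78.88 next round, worth 0.8 × 78.88 = 63.104 now. The retailer offers 63.104 and keeps 100 − 63.104 = 36.896.
Round 2 (the supplier proposes): the retailer can get 36.896 next round, worth 0.8 × 36.896 = 29.5168 now, so the supplier offers 29.5168, keeping 70.4832.
Round 1 (the retailer proposes): the supplier can get 70.4832 next round, worth 0.8 × 70.4832 = 56.38656 now. The retailer offers 56.38656 and keeps 100 − 56.38656 = 43.61344.

43.61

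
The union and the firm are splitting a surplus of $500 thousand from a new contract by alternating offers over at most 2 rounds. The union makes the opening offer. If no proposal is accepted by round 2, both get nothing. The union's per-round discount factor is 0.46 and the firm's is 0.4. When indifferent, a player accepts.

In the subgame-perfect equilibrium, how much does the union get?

Round 2 (the firm proposes): rejection yields 0 for the union; the firm offers 0 and keeps 500.
Round 1 (the union proposes): the firm can get 500 next round, worth 0.4 × 500 = 200 now; the union offers that and keeps 300.

300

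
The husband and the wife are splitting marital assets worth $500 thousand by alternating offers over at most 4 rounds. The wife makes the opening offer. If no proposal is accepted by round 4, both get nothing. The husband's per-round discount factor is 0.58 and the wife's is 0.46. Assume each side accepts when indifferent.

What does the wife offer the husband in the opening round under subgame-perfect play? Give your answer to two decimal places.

By backward induction:
Round 4 (the husband proposes): the wife will accept anything ≥ 0, so the husband offers 0 and keeps 500.
Round 3 (the wife proposes): the husband can get 500 next round, worth 0.58 × 500 = 290 now. The wife offers 290 and keeps 500 − 290 = 210.
Round 2 (the husband proposes): the wife can get 210 next round, worth 0.46 × 210 = 96.6 now. The husband offers 96.6 and keeps 500 − 96.6 = 403.4.
Round 1 (the wife proposes): the husband can get 403.4 next round, worth 0.58 × 403.4 = 233.972 now; the wife offers that and keeps 266.028.

233.97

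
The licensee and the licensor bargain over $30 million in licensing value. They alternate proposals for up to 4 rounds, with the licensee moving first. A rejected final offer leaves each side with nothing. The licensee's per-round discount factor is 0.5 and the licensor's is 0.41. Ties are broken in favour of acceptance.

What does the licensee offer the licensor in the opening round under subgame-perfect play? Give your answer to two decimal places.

8.67

Round 4 (the licensor proposes): rejection yields 0 for the licensee; the licensor offers 0 and keeps 30.
Round 3 (the licensee proposes): the licensor can get 30 next round, worth 0.41 × 30 = 12.3 now. The licensee offers 12.3 and keeps 30 − 12.3 = 17.7.
Round 2 (the licensor proposes): the licensee can get 17.7 next round, worth 0.5 × 17.7 = 8.85 now. The licensor offers 8.85 and keeps 30 − 8.85 = 21.15.
Round 1 (the licensee proposes): the licensor can get 21.15 next round, worth 0.41 × 21.15 = 8.6715 now, so the licensee offers 8.6715, keeping 21.3285.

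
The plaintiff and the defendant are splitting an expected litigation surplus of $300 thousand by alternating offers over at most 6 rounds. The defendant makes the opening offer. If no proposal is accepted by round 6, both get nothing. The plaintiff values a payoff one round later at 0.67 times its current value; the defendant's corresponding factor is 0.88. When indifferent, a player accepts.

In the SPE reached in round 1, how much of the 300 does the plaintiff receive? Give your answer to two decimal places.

By backward induction:
Round 6 (the plaintiff proposes): rejection yields 0 for the defendant; the plaintiff offers 0 and keeps 300.
Round 5 (the defendant proposes): the plaintiff can get 300 next round, worth 0.67 × 300 = 201 now, so the defendant offers 201, keeping 99.
Round 4 (the plaintiff proposes): the defendant can get 99 next round, worth 0.88 × 99 = 87.12 now; the plaintiff offers that and keeps 212.88.
Round 3 (the defendant proposes): the plaintiff can get 212.88 next round, worth 0.67 × 212.88 = 142.6296 now, so the defendant offers 142.6296, keeping 157.3704.
Round 2 (the plaintiff proposes): the defendant can get 157.3704 next round, worth 0.88 × 157.3704 = 138.485952 now, so the plaintiff offers 138.485952, keeping 161.514048.
Round 1 (the defendant proposes): the plaintiff can get 161.514048 next round, worth 0.67 × 161.514048 = 108.21441216 now. The defendant offers 108.21441216 and keeps 300 − 108.21441216 = 191.78558784.

108.21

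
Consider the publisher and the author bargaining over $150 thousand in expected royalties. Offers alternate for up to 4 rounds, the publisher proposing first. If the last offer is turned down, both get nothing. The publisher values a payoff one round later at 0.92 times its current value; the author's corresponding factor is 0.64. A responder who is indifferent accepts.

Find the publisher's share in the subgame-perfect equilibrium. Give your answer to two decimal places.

By backward induction:
Round 4 (the author proposes): the publisher will accept anything ≥ 0, so the author offers 0 and keeps 150.
Round 3 (the publisher proposes): the author can get 150 next round, worth 0.64 × 150 = 96 now; the publisher offers that and keeps 54.
Round 2 (the author proposes): the publisher can get 54 next round, worth 0.92 × 54 = 49.68 now, so the author offers 49.68, keeping 100.32.
Round 1 (the publisher proposes): the author can get 100.32 next round, worth 0.64 × 100.32 = 64.2048 now, so the publisher offers 64.2048, keeping 85.7952.

85.80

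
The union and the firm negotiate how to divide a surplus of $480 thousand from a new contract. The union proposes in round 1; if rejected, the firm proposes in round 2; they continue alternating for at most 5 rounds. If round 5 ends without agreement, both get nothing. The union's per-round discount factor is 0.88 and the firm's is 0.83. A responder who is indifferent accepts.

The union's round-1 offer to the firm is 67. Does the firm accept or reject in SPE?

Reject

Work out the firm's continuation value if the offer is rejected.
Round 5 (the union proposes): rejection yields 0 for the firm; the union offers 0 and keeps 480.
Round 4 (the firm proposes): the union can get 480 next round, worth 0.88 × 480 = 422.4 now; the firm offers that and keeps 57.6.
Round 3 (the union proposes): the firm can get 57.6 next round, worth 0.83 × 57.6 = 47.808 now, so the union offers 47.808, keeping 432.192.
Round 2 (the firm proposes): the union can get 432.192 next round, worth 0.88 × 432.192 = 380.32896 now, so the firm offers 380.32896, keeping 99.67104.
So by rejecting in round 1, the firm gets 99.67104 next round, worth 0.83 × 99.67104 = 82.7269632 now.
Offer 67 < 82.7269632, so the firm rejects.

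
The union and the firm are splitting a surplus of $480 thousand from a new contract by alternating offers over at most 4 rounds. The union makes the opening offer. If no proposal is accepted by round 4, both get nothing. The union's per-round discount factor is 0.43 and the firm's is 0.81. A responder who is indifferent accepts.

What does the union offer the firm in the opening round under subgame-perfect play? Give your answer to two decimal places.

Work backward from the last round.
Round 4 (the firm proposes): rejection yields 0 for the union; the firm offers 0 and keeps 480.
Round 3 (the union proposes): the firm can get 480 next round, worth 0.81 × 480 = 388.8 now, so the union offers 388.8, keeping 91.2.
Round 2 (the firm proposes): the union can get 91.2 next round, worth 0.43 × 91.2 = 39.216 now. The firm offers 39.216 and keeps 480 − 39.216 = 440.784.
Round 1 (the union proposes): the firm can get 440.784 next round, worth 0.81 × 440.784 = 357.03504 now, so the union offers 357.03504, keeping 122.96496.

357.04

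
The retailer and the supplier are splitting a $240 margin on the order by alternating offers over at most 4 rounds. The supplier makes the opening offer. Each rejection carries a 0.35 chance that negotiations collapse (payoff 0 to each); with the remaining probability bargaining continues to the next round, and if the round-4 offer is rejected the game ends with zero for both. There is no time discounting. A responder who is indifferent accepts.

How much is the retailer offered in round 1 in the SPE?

120.51

Round 4 (the retailer proposes): the supplier will accept anything ≥ 0, so the retailer offers 0 and keeps 240.
Round 3 (the supplier proposes): rejecting gives the retailer an expected 0.65 × 240 = 156; the supplier offers that and keeps 84.
Round 2 (the retailer proposes): rejecting gives the supplier an expected 0.65 × 84 = 54.6, so the retailer offers 54.6, keeping 185.4.
Round 1 (the supplier proposes): rejecting gives the retailer an expected 0.65 × 185.4 = 120.51, so the supplier offers 120.51, keeping 119.49.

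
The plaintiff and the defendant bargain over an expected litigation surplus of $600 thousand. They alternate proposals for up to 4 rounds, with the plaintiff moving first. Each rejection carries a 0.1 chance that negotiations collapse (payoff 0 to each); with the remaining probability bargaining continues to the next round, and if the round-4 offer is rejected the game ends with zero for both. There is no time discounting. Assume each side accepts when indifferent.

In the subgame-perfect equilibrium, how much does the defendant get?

491.4

By backward induction:
Round 4 (the defendant proposes): rejection yields 0 for the plaintiff; the defendant offers 0 and keeps 600.
Round 3 (the plaintiff proposes): rejecting gives the defendant an expected 0.9 × 600 = 540. The plaintiff offers 540 and keeps 600 − 540 = 60.
Round 2 (the defendant proposes): rejecting gives the plaintiff an expected 0.9 × 60 = 54. The defendant offers 54 and keeps 600 − 54 = 546.
Round 1 (the plaintiff proposes): rejecting gives the defendant an expected 0.9 × 546 = 491.4. The plaintiff offers 491.4 and keeps 600 − 491.4 = 108.6.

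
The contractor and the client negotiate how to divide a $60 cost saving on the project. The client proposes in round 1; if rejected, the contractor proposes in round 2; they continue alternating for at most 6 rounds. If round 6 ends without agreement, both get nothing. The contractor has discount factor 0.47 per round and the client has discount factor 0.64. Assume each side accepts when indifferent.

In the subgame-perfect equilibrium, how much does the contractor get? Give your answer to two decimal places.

15.76

Round 6 (the contractor proposes): the client will accept anything ≥ 0, so the contractor offers 0 and keeps 60.
Round 5 (the client proposes): the contractor can get 60 next round, worth 0.47 × 60 = 28.2 now; the client offers that and keeps 31.8.
Round 4 (the contractor proposes): the client can get 31.8 next round, worth 0.64 × 31.8 = 20.352 now. The contractor offers 20.352 and keeps 60 − 20.352 = 39.648.
Round 3 (the client proposes): the contractor can get 39.648 next round, worth 0.47 × 39.648 = 18.63456 now, so the client offers 18.63456, keeping 41.36544.
Round 2 (the contractor proposes): the client can get 41.36544 next round, worth 0.64 × 41.36544 = 26.4738816 now, so the contractor offers 26.4738816, keeping 33.5261184.
Round 1 (the client proposes): the contractor can get 33.5261184 next round, worth 0.47 × 33.5261184 = 15.757275648 now; the client offers that and keeps 44.242724352.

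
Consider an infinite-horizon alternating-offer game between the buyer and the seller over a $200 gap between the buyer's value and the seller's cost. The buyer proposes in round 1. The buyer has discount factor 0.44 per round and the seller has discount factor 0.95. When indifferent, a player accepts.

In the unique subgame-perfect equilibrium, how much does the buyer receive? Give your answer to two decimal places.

In a stationary SPE each proposer offers the other exactly their discounted continuation value.
If the buyer keeps x when proposing and the seller keeps y when proposing, then x = 200 − 0.95y and y = 200 − 0.44x.
Solving: x = 200(1 − 0.95) / (1 − 0.44·0.95) = 10 / 0.582 ≈ 17.1821.
The seller gets 200 − 17.1821 ≈ 182.8179.

17.18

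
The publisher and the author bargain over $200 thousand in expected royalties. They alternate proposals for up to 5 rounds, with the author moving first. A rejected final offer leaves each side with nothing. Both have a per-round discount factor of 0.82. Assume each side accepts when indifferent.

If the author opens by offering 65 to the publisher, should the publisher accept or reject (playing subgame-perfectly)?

Work out the publisher's continuation value if the offer is rejected.
Round 5 (the author proposes): rejection yields 0 for the publisher; the author offers 0 and keeps 200.
Round 4 (the publisher proposes): the author can get 200 next round, worth 0.82 × 200 = 164 now. The publisher offers 164 and keeps 200 − 164 = 36.
Round 3 (the author proposes): the publisher can get 36 next round, worth 0.82 × 36 = 29.52 now; the author offers that and keeps 170.48.
Round 2 (the publisher proposes): the author can get 170.48 next round, worth 0.82 × 170.48 = 139.7936 now. The publisher offers 139.7936 and keeps 200 − 139.7936 = 60.2064.
So by rejecting in round 1, the publisher gets 60.2064 next round, worth 0.82 × 60.2064 = 49.369248 now.
Offer 65 ≥ 49.369248, so the publisher accepts.

Accept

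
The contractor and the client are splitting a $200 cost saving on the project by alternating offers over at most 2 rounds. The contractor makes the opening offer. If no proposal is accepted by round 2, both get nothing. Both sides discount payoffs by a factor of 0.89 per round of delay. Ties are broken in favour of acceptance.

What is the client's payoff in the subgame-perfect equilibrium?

Round 2 (the client proposes): rejection yields 0 for the contractor; the client offers 0 and keeps 200.
Round 1 (the contractor proposes): the client can get 200 next round, worth 0.89 × 200 = 178 now; the contractor offers that and keeps 22.

178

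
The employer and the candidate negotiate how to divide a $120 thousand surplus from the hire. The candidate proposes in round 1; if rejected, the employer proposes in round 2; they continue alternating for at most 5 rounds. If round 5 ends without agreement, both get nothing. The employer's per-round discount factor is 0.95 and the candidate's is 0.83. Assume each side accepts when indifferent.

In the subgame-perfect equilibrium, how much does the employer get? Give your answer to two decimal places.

34.66

Work backward from the last round.
Round 5 (the candidate proposes): the employer will accept anything ≥ 0, so the candidate offers 0 and keeps 120.
Round 4 (the employer proposes): the candidate can get 120 next round, worth 0.83 × 120 = 99.6 now. The employer offers 99.6 and keeps 120 − 99.6 = 20.4.
Round 3 (the candidate proposes): the employer can get 20.4 next round, worth 0.95 × 20.4 = 19.38 now; the candidate offers that and keeps 100.62.
Round 2 (the employer proposes): the candidate can get 100.62 next round, worth 0.83 × 100.62 = 83.5146 now, so the employer offers 83.5146, keeping 36.4854.
Round 1 (the candidate proposes): the employer can get 36.4854 next round, worth 0.95 × 36.4854 = 34.66113 now; the candidate offers that and keeps 85.33887.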